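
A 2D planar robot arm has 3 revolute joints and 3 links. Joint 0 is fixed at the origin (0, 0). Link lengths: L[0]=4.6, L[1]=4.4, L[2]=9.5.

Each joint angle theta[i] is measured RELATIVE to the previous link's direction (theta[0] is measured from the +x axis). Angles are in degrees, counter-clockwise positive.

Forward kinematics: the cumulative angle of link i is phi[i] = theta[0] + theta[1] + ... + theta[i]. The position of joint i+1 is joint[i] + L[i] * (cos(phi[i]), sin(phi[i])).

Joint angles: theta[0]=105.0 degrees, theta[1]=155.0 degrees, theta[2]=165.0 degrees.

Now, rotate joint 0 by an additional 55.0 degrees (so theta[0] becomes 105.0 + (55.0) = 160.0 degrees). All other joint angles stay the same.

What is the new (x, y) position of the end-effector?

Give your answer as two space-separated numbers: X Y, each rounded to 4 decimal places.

Answer: -5.9613 6.6893

Derivation:
joint[0] = (0.0000, 0.0000)  (base)
link 0: phi[0] = 160 = 160 deg
  cos(160 deg) = -0.9397, sin(160 deg) = 0.3420
  joint[1] = (0.0000, 0.0000) + 4.6 * (-0.9397, 0.3420) = (0.0000 + -4.3226, 0.0000 + 1.5733) = (-4.3226, 1.5733)
link 1: phi[1] = 160 + 155 = 315 deg
  cos(315 deg) = 0.7071, sin(315 deg) = -0.7071
  joint[2] = (-4.3226, 1.5733) + 4.4 * (0.7071, -0.7071) = (-4.3226 + 3.1113, 1.5733 + -3.1113) = (-1.2113, -1.5380)
link 2: phi[2] = 160 + 155 + 165 = 480 deg
  cos(480 deg) = -0.5000, sin(480 deg) = 0.8660
  joint[3] = (-1.2113, -1.5380) + 9.5 * (-0.5000, 0.8660) = (-1.2113 + -4.7500, -1.5380 + 8.2272) = (-5.9613, 6.6893)
End effector: (-5.9613, 6.6893)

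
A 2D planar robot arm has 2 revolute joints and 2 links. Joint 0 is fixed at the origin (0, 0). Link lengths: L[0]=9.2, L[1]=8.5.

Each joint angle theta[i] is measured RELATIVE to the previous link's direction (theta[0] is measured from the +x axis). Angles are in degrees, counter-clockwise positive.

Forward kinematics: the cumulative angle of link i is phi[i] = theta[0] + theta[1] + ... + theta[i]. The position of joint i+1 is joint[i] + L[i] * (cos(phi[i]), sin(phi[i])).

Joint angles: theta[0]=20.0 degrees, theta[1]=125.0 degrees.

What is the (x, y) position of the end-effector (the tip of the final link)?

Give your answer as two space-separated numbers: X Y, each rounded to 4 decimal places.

joint[0] = (0.0000, 0.0000)  (base)
link 0: phi[0] = 20 = 20 deg
  cos(20 deg) = 0.9397, sin(20 deg) = 0.3420
  joint[1] = (0.0000, 0.0000) + 9.2 * (0.9397, 0.3420) = (0.0000 + 8.6452, 0.0000 + 3.1466) = (8.6452, 3.1466)
link 1: phi[1] = 20 + 125 = 145 deg
  cos(145 deg) = -0.8192, sin(145 deg) = 0.5736
  joint[2] = (8.6452, 3.1466) + 8.5 * (-0.8192, 0.5736) = (8.6452 + -6.9628, 3.1466 + 4.8754) = (1.6824, 8.0220)
End effector: (1.6824, 8.0220)

Answer: 1.6824 8.0220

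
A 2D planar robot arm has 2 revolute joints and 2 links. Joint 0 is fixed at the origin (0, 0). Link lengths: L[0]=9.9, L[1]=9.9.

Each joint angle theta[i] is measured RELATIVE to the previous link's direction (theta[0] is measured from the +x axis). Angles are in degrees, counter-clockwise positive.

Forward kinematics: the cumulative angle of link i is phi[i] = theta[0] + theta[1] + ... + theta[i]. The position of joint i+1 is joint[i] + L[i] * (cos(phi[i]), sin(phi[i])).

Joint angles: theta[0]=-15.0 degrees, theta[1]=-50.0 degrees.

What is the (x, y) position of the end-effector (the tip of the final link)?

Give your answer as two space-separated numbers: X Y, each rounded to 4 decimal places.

Answer: 13.7466 -11.5348

Derivation:
joint[0] = (0.0000, 0.0000)  (base)
link 0: phi[0] = -15 = -15 deg
  cos(-15 deg) = 0.9659, sin(-15 deg) = -0.2588
  joint[1] = (0.0000, 0.0000) + 9.9 * (0.9659, -0.2588) = (0.0000 + 9.5627, 0.0000 + -2.5623) = (9.5627, -2.5623)
link 1: phi[1] = -15 + -50 = -65 deg
  cos(-65 deg) = 0.4226, sin(-65 deg) = -0.9063
  joint[2] = (9.5627, -2.5623) + 9.9 * (0.4226, -0.9063) = (9.5627 + 4.1839, -2.5623 + -8.9724) = (13.7466, -11.5348)
End effector: (13.7466, -11.5348)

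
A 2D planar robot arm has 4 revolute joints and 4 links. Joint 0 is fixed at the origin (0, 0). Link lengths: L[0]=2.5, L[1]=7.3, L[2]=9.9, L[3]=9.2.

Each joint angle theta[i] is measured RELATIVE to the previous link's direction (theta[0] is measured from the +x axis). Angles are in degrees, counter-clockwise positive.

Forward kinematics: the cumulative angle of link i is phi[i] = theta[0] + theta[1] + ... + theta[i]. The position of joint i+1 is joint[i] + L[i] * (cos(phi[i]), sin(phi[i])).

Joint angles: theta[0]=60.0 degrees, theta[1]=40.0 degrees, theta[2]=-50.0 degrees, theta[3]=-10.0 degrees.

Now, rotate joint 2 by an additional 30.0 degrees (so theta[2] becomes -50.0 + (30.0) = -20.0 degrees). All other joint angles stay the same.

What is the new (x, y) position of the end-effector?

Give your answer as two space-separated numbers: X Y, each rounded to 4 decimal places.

Answer: 4.8481 27.7489

Derivation:
joint[0] = (0.0000, 0.0000)  (base)
link 0: phi[0] = 60 = 60 deg
  cos(60 deg) = 0.5000, sin(60 deg) = 0.8660
  joint[1] = (0.0000, 0.0000) + 2.5 * (0.5000, 0.8660) = (0.0000 + 1.2500, 0.0000 + 2.1651) = (1.2500, 2.1651)
link 1: phi[1] = 60 + 40 = 100 deg
  cos(100 deg) = -0.1736, sin(100 deg) = 0.9848
  joint[2] = (1.2500, 2.1651) + 7.3 * (-0.1736, 0.9848) = (1.2500 + -1.2676, 2.1651 + 7.1891) = (-0.0176, 9.3542)
link 2: phi[2] = 60 + 40 + -20 = 80 deg
  cos(80 deg) = 0.1736, sin(80 deg) = 0.9848
  joint[3] = (-0.0176, 9.3542) + 9.9 * (0.1736, 0.9848) = (-0.0176 + 1.7191, 9.3542 + 9.7496) = (1.7015, 19.1038)
link 3: phi[3] = 60 + 40 + -20 + -10 = 70 deg
  cos(70 deg) = 0.3420, sin(70 deg) = 0.9397
  joint[4] = (1.7015, 19.1038) + 9.2 * (0.3420, 0.9397) = (1.7015 + 3.1466, 19.1038 + 8.6452) = (4.8481, 27.7489)
End effector: (4.8481, 27.7489)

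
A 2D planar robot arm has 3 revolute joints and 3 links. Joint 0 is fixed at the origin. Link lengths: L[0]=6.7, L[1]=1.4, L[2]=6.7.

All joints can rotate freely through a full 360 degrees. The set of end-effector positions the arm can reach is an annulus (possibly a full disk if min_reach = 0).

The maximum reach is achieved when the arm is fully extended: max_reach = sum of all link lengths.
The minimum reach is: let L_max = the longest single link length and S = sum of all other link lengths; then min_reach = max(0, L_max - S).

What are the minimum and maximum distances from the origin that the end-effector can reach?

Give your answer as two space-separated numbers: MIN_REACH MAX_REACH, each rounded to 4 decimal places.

Link lengths: [6.7, 1.4, 6.7]
max_reach = 6.7 + 1.4 + 6.7 = 14.8
L_max = max([6.7, 1.4, 6.7]) = 6.7
S (sum of others) = 14.8 - 6.7 = 8.1
min_reach = max(0, 6.7 - 8.1) = max(0, -1.4) = 0

Answer: 0.0000 14.8000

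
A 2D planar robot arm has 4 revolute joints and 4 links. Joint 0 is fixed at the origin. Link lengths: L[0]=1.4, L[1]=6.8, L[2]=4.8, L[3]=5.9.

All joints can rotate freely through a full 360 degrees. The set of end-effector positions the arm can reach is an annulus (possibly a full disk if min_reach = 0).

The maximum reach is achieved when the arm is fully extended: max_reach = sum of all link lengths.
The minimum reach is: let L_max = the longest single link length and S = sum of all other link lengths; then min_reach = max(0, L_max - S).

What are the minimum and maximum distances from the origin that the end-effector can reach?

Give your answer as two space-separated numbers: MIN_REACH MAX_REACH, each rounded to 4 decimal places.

Link lengths: [1.4, 6.8, 4.8, 5.9]
max_reach = 1.4 + 6.8 + 4.8 + 5.9 = 18.9
L_max = max([1.4, 6.8, 4.8, 5.9]) = 6.8
S (sum of others) = 18.9 - 6.8 = 12.1
min_reach = max(0, 6.8 - 12.1) = max(0, -5.3) = 0

Answer: 0.0000 18.9000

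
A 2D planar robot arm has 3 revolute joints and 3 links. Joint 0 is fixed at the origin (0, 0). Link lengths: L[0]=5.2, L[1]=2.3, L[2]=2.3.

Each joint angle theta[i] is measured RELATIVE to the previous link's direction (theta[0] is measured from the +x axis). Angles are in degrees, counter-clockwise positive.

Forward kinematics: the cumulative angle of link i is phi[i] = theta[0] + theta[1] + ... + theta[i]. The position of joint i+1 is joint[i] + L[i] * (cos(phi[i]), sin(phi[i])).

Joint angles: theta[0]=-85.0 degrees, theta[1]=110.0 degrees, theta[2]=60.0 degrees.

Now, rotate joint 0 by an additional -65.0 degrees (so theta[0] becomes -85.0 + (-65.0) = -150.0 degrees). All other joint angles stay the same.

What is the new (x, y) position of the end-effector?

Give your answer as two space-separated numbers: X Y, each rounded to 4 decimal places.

Answer: -0.5801 -3.2918

Derivation:
joint[0] = (0.0000, 0.0000)  (base)
link 0: phi[0] = -150 = -150 deg
  cos(-150 deg) = -0.8660, sin(-150 deg) = -0.5000
  joint[1] = (0.0000, 0.0000) + 5.2 * (-0.8660, -0.5000) = (0.0000 + -4.5033, 0.0000 + -2.6000) = (-4.5033, -2.6000)
link 1: phi[1] = -150 + 110 = -40 deg
  cos(-40 deg) = 0.7660, sin(-40 deg) = -0.6428
  joint[2] = (-4.5033, -2.6000) + 2.3 * (0.7660, -0.6428) = (-4.5033 + 1.7619, -2.6000 + -1.4784) = (-2.7414, -4.0784)
link 2: phi[2] = -150 + 110 + 60 = 20 deg
  cos(20 deg) = 0.9397, sin(20 deg) = 0.3420
  joint[3] = (-2.7414, -4.0784) + 2.3 * (0.9397, 0.3420) = (-2.7414 + 2.1613, -4.0784 + 0.7866) = (-0.5801, -3.2918)
End effector: (-0.5801, -3.2918)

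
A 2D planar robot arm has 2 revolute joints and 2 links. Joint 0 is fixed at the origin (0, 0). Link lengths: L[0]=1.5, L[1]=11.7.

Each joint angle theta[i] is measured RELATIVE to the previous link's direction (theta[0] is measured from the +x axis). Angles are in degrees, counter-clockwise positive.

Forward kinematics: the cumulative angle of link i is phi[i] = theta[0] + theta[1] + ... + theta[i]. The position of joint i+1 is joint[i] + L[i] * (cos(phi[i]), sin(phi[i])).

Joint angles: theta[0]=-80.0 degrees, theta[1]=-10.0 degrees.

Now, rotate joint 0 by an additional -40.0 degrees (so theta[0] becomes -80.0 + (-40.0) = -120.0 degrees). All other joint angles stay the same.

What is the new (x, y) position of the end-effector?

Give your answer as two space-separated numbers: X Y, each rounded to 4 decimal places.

Answer: -8.2706 -10.2618

Derivation:
joint[0] = (0.0000, 0.0000)  (base)
link 0: phi[0] = -120 = -120 deg
  cos(-120 deg) = -0.5000, sin(-120 deg) = -0.8660
  joint[1] = (0.0000, 0.0000) + 1.5 * (-0.5000, -0.8660) = (0.0000 + -0.7500, 0.0000 + -1.2990) = (-0.7500, -1.2990)
link 1: phi[1] = -120 + -10 = -130 deg
  cos(-130 deg) = -0.6428, sin(-130 deg) = -0.7660
  joint[2] = (-0.7500, -1.2990) + 11.7 * (-0.6428, -0.7660) = (-0.7500 + -7.5206, -1.2990 + -8.9627) = (-8.2706, -10.2618)
End effector: (-8.2706, -10.2618)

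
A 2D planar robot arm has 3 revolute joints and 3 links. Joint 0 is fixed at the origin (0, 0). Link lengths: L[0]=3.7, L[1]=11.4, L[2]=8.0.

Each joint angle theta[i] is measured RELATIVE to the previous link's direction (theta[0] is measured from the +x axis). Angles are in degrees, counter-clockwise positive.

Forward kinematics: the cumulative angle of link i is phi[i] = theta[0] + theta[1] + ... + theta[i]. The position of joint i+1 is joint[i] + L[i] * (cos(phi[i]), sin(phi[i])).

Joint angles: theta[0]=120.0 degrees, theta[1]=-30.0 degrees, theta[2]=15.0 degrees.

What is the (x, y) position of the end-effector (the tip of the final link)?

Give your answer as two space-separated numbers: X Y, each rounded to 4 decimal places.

joint[0] = (0.0000, 0.0000)  (base)
link 0: phi[0] = 120 = 120 deg
  cos(120 deg) = -0.5000, sin(120 deg) = 0.8660
  joint[1] = (0.0000, 0.0000) + 3.7 * (-0.5000, 0.8660) = (0.0000 + -1.8500, 0.0000 + 3.2043) = (-1.8500, 3.2043)
link 1: phi[1] = 120 + -30 = 90 deg
  cos(90 deg) = 0.0000, sin(90 deg) = 1.0000
  joint[2] = (-1.8500, 3.2043) + 11.4 * (0.0000, 1.0000) = (-1.8500 + 0.0000, 3.2043 + 11.4000) = (-1.8500, 14.6043)
link 2: phi[2] = 120 + -30 + 15 = 105 deg
  cos(105 deg) = -0.2588, sin(105 deg) = 0.9659
  joint[3] = (-1.8500, 14.6043) + 8 * (-0.2588, 0.9659) = (-1.8500 + -2.0706, 14.6043 + 7.7274) = (-3.9206, 22.3317)
End effector: (-3.9206, 22.3317)

Answer: -3.9206 22.3317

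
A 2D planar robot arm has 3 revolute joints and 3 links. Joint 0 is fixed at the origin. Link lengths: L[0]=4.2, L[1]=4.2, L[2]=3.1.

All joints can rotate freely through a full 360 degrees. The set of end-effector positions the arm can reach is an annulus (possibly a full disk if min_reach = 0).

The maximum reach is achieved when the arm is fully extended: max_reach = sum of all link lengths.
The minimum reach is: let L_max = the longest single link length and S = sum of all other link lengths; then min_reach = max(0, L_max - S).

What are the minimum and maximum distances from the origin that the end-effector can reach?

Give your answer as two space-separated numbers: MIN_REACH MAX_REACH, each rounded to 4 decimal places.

Answer: 0.0000 11.5000

Derivation:
Link lengths: [4.2, 4.2, 3.1]
max_reach = 4.2 + 4.2 + 3.1 = 11.5
L_max = max([4.2, 4.2, 3.1]) = 4.2
S (sum of others) = 11.5 - 4.2 = 7.3
min_reach = max(0, 4.2 - 7.3) = max(0, -3.1) = 0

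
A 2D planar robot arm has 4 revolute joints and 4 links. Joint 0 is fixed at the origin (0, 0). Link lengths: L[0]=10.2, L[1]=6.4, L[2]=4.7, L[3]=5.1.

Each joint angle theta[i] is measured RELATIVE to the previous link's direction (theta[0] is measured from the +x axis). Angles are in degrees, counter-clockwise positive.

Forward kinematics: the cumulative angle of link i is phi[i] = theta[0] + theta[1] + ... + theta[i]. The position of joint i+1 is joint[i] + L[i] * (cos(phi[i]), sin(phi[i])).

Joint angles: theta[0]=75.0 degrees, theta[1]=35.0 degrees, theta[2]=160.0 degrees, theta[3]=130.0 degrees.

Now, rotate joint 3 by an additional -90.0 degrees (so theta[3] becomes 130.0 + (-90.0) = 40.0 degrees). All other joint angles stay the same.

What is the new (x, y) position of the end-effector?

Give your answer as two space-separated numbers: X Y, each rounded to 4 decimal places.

joint[0] = (0.0000, 0.0000)  (base)
link 0: phi[0] = 75 = 75 deg
  cos(75 deg) = 0.2588, sin(75 deg) = 0.9659
  joint[1] = (0.0000, 0.0000) + 10.2 * (0.2588, 0.9659) = (0.0000 + 2.6400, 0.0000 + 9.8524) = (2.6400, 9.8524)
link 1: phi[1] = 75 + 35 = 110 deg
  cos(110 deg) = -0.3420, sin(110 deg) = 0.9397
  joint[2] = (2.6400, 9.8524) + 6.4 * (-0.3420, 0.9397) = (2.6400 + -2.1889, 9.8524 + 6.0140) = (0.4510, 15.8665)
link 2: phi[2] = 75 + 35 + 160 = 270 deg
  cos(270 deg) = -0.0000, sin(270 deg) = -1.0000
  joint[3] = (0.4510, 15.8665) + 4.7 * (-0.0000, -1.0000) = (0.4510 + -0.0000, 15.8665 + -4.7000) = (0.4510, 11.1665)
link 3: phi[3] = 75 + 35 + 160 + 40 = 310 deg
  cos(310 deg) = 0.6428, sin(310 deg) = -0.7660
  joint[4] = (0.4510, 11.1665) + 5.1 * (0.6428, -0.7660) = (0.4510 + 3.2782, 11.1665 + -3.9068) = (3.7292, 7.2596)
End effector: (3.7292, 7.2596)

Answer: 3.7292 7.2596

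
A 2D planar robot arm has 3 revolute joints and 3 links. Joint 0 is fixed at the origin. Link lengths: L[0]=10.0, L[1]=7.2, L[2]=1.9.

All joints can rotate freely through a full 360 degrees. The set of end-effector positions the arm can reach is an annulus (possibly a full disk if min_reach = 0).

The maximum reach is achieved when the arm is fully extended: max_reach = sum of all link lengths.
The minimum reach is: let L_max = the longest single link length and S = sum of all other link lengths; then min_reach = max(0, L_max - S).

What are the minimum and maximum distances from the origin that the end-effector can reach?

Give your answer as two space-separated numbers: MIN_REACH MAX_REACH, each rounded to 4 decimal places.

Answer: 0.9000 19.1000

Derivation:
Link lengths: [10.0, 7.2, 1.9]
max_reach = 10 + 7.2 + 1.9 = 19.1
L_max = max([10.0, 7.2, 1.9]) = 10
S (sum of others) = 19.1 - 10 = 9.1
min_reach = max(0, 10 - 9.1) = max(0, 0.9) = 0.9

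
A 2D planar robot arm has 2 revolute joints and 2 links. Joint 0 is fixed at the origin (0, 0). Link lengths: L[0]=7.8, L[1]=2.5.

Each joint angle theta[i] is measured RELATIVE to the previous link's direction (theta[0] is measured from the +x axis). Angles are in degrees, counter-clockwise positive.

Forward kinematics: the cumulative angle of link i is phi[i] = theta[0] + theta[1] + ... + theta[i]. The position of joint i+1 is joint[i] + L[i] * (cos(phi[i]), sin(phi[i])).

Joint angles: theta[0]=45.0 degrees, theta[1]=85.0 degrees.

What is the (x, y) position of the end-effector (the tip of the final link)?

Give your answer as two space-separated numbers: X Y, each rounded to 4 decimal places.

Answer: 3.9085 7.4305

Derivation:
joint[0] = (0.0000, 0.0000)  (base)
link 0: phi[0] = 45 = 45 deg
  cos(45 deg) = 0.7071, sin(45 deg) = 0.7071
  joint[1] = (0.0000, 0.0000) + 7.8 * (0.7071, 0.7071) = (0.0000 + 5.5154, 0.0000 + 5.5154) = (5.5154, 5.5154)
link 1: phi[1] = 45 + 85 = 130 deg
  cos(130 deg) = -0.6428, sin(130 deg) = 0.7660
  joint[2] = (5.5154, 5.5154) + 2.5 * (-0.6428, 0.7660) = (5.5154 + -1.6070, 5.5154 + 1.9151) = (3.9085, 7.4305)
End effector: (3.9085, 7.4305)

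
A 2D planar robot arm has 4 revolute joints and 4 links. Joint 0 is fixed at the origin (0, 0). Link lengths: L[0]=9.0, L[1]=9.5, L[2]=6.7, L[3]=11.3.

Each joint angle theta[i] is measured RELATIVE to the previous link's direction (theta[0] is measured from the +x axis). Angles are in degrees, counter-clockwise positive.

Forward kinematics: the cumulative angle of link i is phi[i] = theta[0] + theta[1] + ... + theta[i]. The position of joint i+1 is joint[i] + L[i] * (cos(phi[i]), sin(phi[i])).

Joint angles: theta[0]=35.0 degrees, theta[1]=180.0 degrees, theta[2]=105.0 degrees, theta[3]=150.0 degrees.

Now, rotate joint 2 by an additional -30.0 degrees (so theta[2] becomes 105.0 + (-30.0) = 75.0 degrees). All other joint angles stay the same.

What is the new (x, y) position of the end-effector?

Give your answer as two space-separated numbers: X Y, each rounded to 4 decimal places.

Answer: 3.8442 4.5456

Derivation:
joint[0] = (0.0000, 0.0000)  (base)
link 0: phi[0] = 35 = 35 deg
  cos(35 deg) = 0.8192, sin(35 deg) = 0.5736
  joint[1] = (0.0000, 0.0000) + 9 * (0.8192, 0.5736) = (0.0000 + 7.3724, 0.0000 + 5.1622) = (7.3724, 5.1622)
link 1: phi[1] = 35 + 180 = 215 deg
  cos(215 deg) = -0.8192, sin(215 deg) = -0.5736
  joint[2] = (7.3724, 5.1622) + 9.5 * (-0.8192, -0.5736) = (7.3724 + -7.7819, 5.1622 + -5.4490) = (-0.4096, -0.2868)
link 2: phi[2] = 35 + 180 + 75 = 290 deg
  cos(290 deg) = 0.3420, sin(290 deg) = -0.9397
  joint[3] = (-0.4096, -0.2868) + 6.7 * (0.3420, -0.9397) = (-0.4096 + 2.2915, -0.2868 + -6.2959) = (1.8820, -6.5827)
link 3: phi[3] = 35 + 180 + 75 + 150 = 440 deg
  cos(440 deg) = 0.1736, sin(440 deg) = 0.9848
  joint[4] = (1.8820, -6.5827) + 11.3 * (0.1736, 0.9848) = (1.8820 + 1.9622, -6.5827 + 11.1283) = (3.8442, 4.5456)
End effector: (3.8442, 4.5456)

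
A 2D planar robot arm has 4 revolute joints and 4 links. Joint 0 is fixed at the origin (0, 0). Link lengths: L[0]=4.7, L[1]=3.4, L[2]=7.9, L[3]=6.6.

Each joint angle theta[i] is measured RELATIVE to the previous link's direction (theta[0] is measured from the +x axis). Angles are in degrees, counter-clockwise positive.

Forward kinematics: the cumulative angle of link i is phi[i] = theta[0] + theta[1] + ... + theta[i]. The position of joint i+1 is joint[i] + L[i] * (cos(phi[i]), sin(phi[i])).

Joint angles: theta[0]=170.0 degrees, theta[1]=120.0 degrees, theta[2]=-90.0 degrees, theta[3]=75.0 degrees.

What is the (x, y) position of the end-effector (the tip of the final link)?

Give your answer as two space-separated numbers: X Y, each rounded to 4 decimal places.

Answer: -10.3141 -11.6557

Derivation:
joint[0] = (0.0000, 0.0000)  (base)
link 0: phi[0] = 170 = 170 deg
  cos(170 deg) = -0.9848, sin(170 deg) = 0.1736
  joint[1] = (0.0000, 0.0000) + 4.7 * (-0.9848, 0.1736) = (0.0000 + -4.6286, 0.0000 + 0.8161) = (-4.6286, 0.8161)
link 1: phi[1] = 170 + 120 = 290 deg
  cos(290 deg) = 0.3420, sin(290 deg) = -0.9397
  joint[2] = (-4.6286, 0.8161) + 3.4 * (0.3420, -0.9397) = (-4.6286 + 1.1629, 0.8161 + -3.1950) = (-3.4657, -2.3788)
link 2: phi[2] = 170 + 120 + -90 = 200 deg
  cos(200 deg) = -0.9397, sin(200 deg) = -0.3420
  joint[3] = (-3.4657, -2.3788) + 7.9 * (-0.9397, -0.3420) = (-3.4657 + -7.4236, -2.3788 + -2.7020) = (-10.8893, -5.0808)
link 3: phi[3] = 170 + 120 + -90 + 75 = 275 deg
  cos(275 deg) = 0.0872, sin(275 deg) = -0.9962
  joint[4] = (-10.8893, -5.0808) + 6.6 * (0.0872, -0.9962) = (-10.8893 + 0.5752, -5.0808 + -6.5749) = (-10.3141, -11.6557)
End effector: (-10.3141, -11.6557)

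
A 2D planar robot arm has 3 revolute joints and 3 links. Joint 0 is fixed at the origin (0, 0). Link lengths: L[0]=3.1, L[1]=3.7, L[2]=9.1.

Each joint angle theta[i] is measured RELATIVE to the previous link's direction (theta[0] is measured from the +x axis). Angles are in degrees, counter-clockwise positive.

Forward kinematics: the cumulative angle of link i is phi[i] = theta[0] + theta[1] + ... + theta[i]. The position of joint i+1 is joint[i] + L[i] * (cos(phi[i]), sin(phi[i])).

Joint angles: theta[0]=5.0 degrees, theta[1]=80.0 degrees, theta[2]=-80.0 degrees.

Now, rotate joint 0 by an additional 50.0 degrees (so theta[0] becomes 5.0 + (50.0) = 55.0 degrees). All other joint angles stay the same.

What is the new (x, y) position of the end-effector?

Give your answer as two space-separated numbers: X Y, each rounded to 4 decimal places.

joint[0] = (0.0000, 0.0000)  (base)
link 0: phi[0] = 55 = 55 deg
  cos(55 deg) = 0.5736, sin(55 deg) = 0.8192
  joint[1] = (0.0000, 0.0000) + 3.1 * (0.5736, 0.8192) = (0.0000 + 1.7781, 0.0000 + 2.5394) = (1.7781, 2.5394)
link 1: phi[1] = 55 + 80 = 135 deg
  cos(135 deg) = -0.7071, sin(135 deg) = 0.7071
  joint[2] = (1.7781, 2.5394) + 3.7 * (-0.7071, 0.7071) = (1.7781 + -2.6163, 2.5394 + 2.6163) = (-0.8382, 5.1557)
link 2: phi[2] = 55 + 80 + -80 = 55 deg
  cos(55 deg) = 0.5736, sin(55 deg) = 0.8192
  joint[3] = (-0.8382, 5.1557) + 9.1 * (0.5736, 0.8192) = (-0.8382 + 5.2195, 5.1557 + 7.4543) = (4.3813, 12.6100)
End effector: (4.3813, 12.6100)

Answer: 4.3813 12.6100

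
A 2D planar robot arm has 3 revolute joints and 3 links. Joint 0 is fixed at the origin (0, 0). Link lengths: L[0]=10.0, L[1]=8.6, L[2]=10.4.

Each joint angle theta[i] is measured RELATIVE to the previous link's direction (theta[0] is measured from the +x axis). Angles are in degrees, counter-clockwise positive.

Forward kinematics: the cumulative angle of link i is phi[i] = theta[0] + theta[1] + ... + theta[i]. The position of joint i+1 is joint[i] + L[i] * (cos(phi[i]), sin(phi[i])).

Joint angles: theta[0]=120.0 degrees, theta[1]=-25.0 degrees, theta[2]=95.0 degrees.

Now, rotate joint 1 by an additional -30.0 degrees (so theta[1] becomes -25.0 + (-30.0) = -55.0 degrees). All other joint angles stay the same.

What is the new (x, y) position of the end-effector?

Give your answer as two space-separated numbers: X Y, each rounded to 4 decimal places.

Answer: -11.1383 20.0115

Derivation:
joint[0] = (0.0000, 0.0000)  (base)
link 0: phi[0] = 120 = 120 deg
  cos(120 deg) = -0.5000, sin(120 deg) = 0.8660
  joint[1] = (0.0000, 0.0000) + 10 * (-0.5000, 0.8660) = (0.0000 + -5.0000, 0.0000 + 8.6603) = (-5.0000, 8.6603)
link 1: phi[1] = 120 + -55 = 65 deg
  cos(65 deg) = 0.4226, sin(65 deg) = 0.9063
  joint[2] = (-5.0000, 8.6603) + 8.6 * (0.4226, 0.9063) = (-5.0000 + 3.6345, 8.6603 + 7.7942) = (-1.3655, 16.4545)
link 2: phi[2] = 120 + -55 + 95 = 160 deg
  cos(160 deg) = -0.9397, sin(160 deg) = 0.3420
  joint[3] = (-1.3655, 16.4545) + 10.4 * (-0.9397, 0.3420) = (-1.3655 + -9.7728, 16.4545 + 3.5570) = (-11.1383, 20.0115)
End effector: (-11.1383, 20.0115)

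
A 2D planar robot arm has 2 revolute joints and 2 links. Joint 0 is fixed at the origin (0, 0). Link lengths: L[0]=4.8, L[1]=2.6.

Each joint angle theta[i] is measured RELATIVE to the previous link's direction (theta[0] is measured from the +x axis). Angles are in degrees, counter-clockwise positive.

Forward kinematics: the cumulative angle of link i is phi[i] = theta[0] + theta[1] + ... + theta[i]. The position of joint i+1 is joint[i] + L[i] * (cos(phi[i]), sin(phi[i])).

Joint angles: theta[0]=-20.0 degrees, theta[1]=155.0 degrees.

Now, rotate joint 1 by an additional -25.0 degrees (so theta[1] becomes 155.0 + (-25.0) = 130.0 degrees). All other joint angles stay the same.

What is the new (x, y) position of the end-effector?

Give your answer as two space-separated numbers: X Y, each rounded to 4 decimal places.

joint[0] = (0.0000, 0.0000)  (base)
link 0: phi[0] = -20 = -20 deg
  cos(-20 deg) = 0.9397, sin(-20 deg) = -0.3420
  joint[1] = (0.0000, 0.0000) + 4.8 * (0.9397, -0.3420) = (0.0000 + 4.5105, 0.0000 + -1.6417) = (4.5105, -1.6417)
link 1: phi[1] = -20 + 130 = 110 deg
  cos(110 deg) = -0.3420, sin(110 deg) = 0.9397
  joint[2] = (4.5105, -1.6417) + 2.6 * (-0.3420, 0.9397) = (4.5105 + -0.8893, -1.6417 + 2.4432) = (3.6213, 0.8015)
End effector: (3.6213, 0.8015)

Answer: 3.6213 0.8015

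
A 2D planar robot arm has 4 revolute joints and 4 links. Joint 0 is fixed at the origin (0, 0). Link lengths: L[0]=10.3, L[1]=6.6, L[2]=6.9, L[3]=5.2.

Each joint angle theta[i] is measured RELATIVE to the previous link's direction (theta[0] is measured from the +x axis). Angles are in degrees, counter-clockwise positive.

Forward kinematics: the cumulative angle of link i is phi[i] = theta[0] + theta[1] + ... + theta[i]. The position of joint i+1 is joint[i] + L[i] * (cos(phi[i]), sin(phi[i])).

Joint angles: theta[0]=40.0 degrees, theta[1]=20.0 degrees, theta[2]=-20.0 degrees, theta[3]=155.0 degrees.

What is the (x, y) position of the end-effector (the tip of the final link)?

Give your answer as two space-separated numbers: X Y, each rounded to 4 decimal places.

Answer: 11.4532 15.4259

Derivation:
joint[0] = (0.0000, 0.0000)  (base)
link 0: phi[0] = 40 = 40 deg
  cos(40 deg) = 0.7660, sin(40 deg) = 0.6428
  joint[1] = (0.0000, 0.0000) + 10.3 * (0.7660, 0.6428) = (0.0000 + 7.8903, 0.0000 + 6.6207) = (7.8903, 6.6207)
link 1: phi[1] = 40 + 20 = 60 deg
  cos(60 deg) = 0.5000, sin(60 deg) = 0.8660
  joint[2] = (7.8903, 6.6207) + 6.6 * (0.5000, 0.8660) = (7.8903 + 3.3000, 6.6207 + 5.7158) = (11.1903, 12.3365)
link 2: phi[2] = 40 + 20 + -20 = 40 deg
  cos(40 deg) = 0.7660, sin(40 deg) = 0.6428
  joint[3] = (11.1903, 12.3365) + 6.9 * (0.7660, 0.6428) = (11.1903 + 5.2857, 12.3365 + 4.4352) = (16.4760, 16.7717)
link 3: phi[3] = 40 + 20 + -20 + 155 = 195 deg
  cos(195 deg) = -0.9659, sin(195 deg) = -0.2588
  joint[4] = (16.4760, 16.7717) + 5.2 * (-0.9659, -0.2588) = (16.4760 + -5.0228, 16.7717 + -1.3459) = (11.4532, 15.4259)
End effector: (11.4532, 15.4259)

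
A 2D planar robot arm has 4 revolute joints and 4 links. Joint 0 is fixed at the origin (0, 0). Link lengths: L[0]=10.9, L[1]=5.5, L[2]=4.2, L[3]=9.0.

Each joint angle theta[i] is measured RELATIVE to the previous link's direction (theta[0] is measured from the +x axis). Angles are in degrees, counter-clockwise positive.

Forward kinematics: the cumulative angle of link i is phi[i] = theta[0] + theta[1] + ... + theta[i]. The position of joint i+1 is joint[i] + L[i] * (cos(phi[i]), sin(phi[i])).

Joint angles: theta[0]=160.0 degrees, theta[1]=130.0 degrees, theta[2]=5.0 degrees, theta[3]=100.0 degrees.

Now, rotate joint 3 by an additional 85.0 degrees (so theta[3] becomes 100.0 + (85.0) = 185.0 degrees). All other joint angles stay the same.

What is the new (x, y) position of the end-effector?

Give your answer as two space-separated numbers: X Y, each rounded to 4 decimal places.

Answer: -11.0865 2.5474

Derivation:
joint[0] = (0.0000, 0.0000)  (base)
link 0: phi[0] = 160 = 160 deg
  cos(160 deg) = -0.9397, sin(160 deg) = 0.3420
  joint[1] = (0.0000, 0.0000) + 10.9 * (-0.9397, 0.3420) = (0.0000 + -10.2426, 0.0000 + 3.7280) = (-10.2426, 3.7280)
link 1: phi[1] = 160 + 130 = 290 deg
  cos(290 deg) = 0.3420, sin(290 deg) = -0.9397
  joint[2] = (-10.2426, 3.7280) + 5.5 * (0.3420, -0.9397) = (-10.2426 + 1.8811, 3.7280 + -5.1683) = (-8.3615, -1.4403)
link 2: phi[2] = 160 + 130 + 5 = 295 deg
  cos(295 deg) = 0.4226, sin(295 deg) = -0.9063
  joint[3] = (-8.3615, -1.4403) + 4.2 * (0.4226, -0.9063) = (-8.3615 + 1.7750, -1.4403 + -3.8065) = (-6.5865, -5.2468)
link 3: phi[3] = 160 + 130 + 5 + 185 = 480 deg
  cos(480 deg) = -0.5000, sin(480 deg) = 0.8660
  joint[4] = (-6.5865, -5.2468) + 9 * (-0.5000, 0.8660) = (-6.5865 + -4.5000, -5.2468 + 7.7942) = (-11.0865, 2.5474)
End effector: (-11.0865, 2.5474)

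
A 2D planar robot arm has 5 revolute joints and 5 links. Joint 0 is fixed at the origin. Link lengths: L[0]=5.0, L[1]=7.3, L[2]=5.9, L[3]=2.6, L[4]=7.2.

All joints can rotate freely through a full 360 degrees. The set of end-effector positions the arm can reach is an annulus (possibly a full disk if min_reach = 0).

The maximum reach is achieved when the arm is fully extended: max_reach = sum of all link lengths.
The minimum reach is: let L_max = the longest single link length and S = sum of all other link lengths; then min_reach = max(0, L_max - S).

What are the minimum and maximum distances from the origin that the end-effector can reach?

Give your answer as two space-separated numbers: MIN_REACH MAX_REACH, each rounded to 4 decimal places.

Answer: 0.0000 28.0000

Derivation:
Link lengths: [5.0, 7.3, 5.9, 2.6, 7.2]
max_reach = 5 + 7.3 + 5.9 + 2.6 + 7.2 = 28
L_max = max([5.0, 7.3, 5.9, 2.6, 7.2]) = 7.3
S (sum of others) = 28 - 7.3 = 20.7
min_reach = max(0, 7.3 - 20.7) = max(0, -13.4) = 0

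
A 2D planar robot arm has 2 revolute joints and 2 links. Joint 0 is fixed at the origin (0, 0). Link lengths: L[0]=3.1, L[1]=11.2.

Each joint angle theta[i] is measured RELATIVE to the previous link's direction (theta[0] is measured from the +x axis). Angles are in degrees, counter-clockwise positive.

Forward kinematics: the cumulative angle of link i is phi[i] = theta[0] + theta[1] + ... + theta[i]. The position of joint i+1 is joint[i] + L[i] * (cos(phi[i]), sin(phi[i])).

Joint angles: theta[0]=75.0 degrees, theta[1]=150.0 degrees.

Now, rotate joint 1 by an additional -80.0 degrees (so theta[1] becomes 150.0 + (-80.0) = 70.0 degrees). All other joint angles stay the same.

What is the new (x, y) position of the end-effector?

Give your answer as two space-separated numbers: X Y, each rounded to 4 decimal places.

joint[0] = (0.0000, 0.0000)  (base)
link 0: phi[0] = 75 = 75 deg
  cos(75 deg) = 0.2588, sin(75 deg) = 0.9659
  joint[1] = (0.0000, 0.0000) + 3.1 * (0.2588, 0.9659) = (0.0000 + 0.8023, 0.0000 + 2.9944) = (0.8023, 2.9944)
link 1: phi[1] = 75 + 70 = 145 deg
  cos(145 deg) = -0.8192, sin(145 deg) = 0.5736
  joint[2] = (0.8023, 2.9944) + 11.2 * (-0.8192, 0.5736) = (0.8023 + -9.1745, 2.9944 + 6.4241) = (-8.3722, 9.4184)
End effector: (-8.3722, 9.4184)

Answer: -8.3722 9.4184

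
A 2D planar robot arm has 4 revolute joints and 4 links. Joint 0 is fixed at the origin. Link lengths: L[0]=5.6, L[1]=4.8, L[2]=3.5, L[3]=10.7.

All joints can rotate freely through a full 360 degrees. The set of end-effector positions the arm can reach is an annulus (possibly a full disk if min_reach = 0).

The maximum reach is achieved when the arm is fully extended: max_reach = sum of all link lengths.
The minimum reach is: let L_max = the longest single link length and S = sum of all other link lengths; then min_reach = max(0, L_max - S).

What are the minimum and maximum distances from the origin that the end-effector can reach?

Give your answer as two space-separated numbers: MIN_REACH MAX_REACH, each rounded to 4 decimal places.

Link lengths: [5.6, 4.8, 3.5, 10.7]
max_reach = 5.6 + 4.8 + 3.5 + 10.7 = 24.6
L_max = max([5.6, 4.8, 3.5, 10.7]) = 10.7
S (sum of others) = 24.6 - 10.7 = 13.9
min_reach = max(0, 10.7 - 13.9) = max(0, -3.2) = 0

Answer: 0.0000 24.6000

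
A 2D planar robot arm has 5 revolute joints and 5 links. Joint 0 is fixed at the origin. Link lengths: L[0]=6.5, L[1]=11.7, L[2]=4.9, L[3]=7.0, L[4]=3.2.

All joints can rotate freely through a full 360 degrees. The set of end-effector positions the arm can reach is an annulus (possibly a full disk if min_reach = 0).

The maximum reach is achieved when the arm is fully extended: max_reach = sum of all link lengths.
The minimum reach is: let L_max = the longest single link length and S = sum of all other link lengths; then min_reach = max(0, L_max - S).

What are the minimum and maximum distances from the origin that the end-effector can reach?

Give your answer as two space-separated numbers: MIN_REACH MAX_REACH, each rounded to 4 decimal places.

Answer: 0.0000 33.3000

Derivation:
Link lengths: [6.5, 11.7, 4.9, 7.0, 3.2]
max_reach = 6.5 + 11.7 + 4.9 + 7 + 3.2 = 33.3
L_max = max([6.5, 11.7, 4.9, 7.0, 3.2]) = 11.7
S (sum of others) = 33.3 - 11.7 = 21.6
min_reach = max(0, 11.7 - 21.6) = max(0, -9.9) = 0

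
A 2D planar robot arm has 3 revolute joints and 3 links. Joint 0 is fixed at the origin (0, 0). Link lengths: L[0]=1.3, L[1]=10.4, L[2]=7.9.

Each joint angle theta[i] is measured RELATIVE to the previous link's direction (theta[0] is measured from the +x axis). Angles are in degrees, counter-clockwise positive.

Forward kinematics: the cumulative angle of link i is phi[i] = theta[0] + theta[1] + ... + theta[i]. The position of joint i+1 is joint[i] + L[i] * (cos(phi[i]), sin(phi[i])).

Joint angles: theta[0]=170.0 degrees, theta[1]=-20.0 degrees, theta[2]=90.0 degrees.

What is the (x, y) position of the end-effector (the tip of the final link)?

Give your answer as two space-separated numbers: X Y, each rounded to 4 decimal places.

Answer: -14.2369 -1.4159

Derivation:
joint[0] = (0.0000, 0.0000)  (base)
link 0: phi[0] = 170 = 170 deg
  cos(170 deg) = -0.9848, sin(170 deg) = 0.1736
  joint[1] = (0.0000, 0.0000) + 1.3 * (-0.9848, 0.1736) = (0.0000 + -1.2803, 0.0000 + 0.2257) = (-1.2803, 0.2257)
link 1: phi[1] = 170 + -20 = 150 deg
  cos(150 deg) = -0.8660, sin(150 deg) = 0.5000
  joint[2] = (-1.2803, 0.2257) + 10.4 * (-0.8660, 0.5000) = (-1.2803 + -9.0067, 0.2257 + 5.2000) = (-10.2869, 5.4257)
link 2: phi[2] = 170 + -20 + 90 = 240 deg
  cos(240 deg) = -0.5000, sin(240 deg) = -0.8660
  joint[3] = (-10.2869, 5.4257) + 7.9 * (-0.5000, -0.8660) = (-10.2869 + -3.9500, 5.4257 + -6.8416) = (-14.2369, -1.4159)
End effector: (-14.2369, -1.4159)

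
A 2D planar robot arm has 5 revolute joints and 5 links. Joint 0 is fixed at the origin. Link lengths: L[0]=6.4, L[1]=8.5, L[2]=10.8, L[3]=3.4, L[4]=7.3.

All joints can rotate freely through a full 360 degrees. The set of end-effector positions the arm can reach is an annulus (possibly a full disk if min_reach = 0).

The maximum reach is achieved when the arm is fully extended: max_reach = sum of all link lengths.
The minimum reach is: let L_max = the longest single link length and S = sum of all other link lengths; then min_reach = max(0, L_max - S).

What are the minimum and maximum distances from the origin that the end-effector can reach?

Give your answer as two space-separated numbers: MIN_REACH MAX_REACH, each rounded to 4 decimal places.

Link lengths: [6.4, 8.5, 10.8, 3.4, 7.3]
max_reach = 6.4 + 8.5 + 10.8 + 3.4 + 7.3 = 36.4
L_max = max([6.4, 8.5, 10.8, 3.4, 7.3]) = 10.8
S (sum of others) = 36.4 - 10.8 = 25.6
min_reach = max(0, 10.8 - 25.6) = max(0, -14.8) = 0

Answer: 0.0000 36.4000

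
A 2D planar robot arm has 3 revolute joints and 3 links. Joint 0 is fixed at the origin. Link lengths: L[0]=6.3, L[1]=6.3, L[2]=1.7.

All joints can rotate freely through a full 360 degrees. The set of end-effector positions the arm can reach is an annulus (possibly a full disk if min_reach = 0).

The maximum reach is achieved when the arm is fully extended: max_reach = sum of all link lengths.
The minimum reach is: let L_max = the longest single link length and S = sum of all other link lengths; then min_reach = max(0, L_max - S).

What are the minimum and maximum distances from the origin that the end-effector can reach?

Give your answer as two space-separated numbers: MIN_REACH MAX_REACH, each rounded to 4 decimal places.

Link lengths: [6.3, 6.3, 1.7]
max_reach = 6.3 + 6.3 + 1.7 = 14.3
L_max = max([6.3, 6.3, 1.7]) = 6.3
S (sum of others) = 14.3 - 6.3 = 8
min_reach = max(0, 6.3 - 8) = max(0, -1.7) = 0

Answer: 0.0000 14.3000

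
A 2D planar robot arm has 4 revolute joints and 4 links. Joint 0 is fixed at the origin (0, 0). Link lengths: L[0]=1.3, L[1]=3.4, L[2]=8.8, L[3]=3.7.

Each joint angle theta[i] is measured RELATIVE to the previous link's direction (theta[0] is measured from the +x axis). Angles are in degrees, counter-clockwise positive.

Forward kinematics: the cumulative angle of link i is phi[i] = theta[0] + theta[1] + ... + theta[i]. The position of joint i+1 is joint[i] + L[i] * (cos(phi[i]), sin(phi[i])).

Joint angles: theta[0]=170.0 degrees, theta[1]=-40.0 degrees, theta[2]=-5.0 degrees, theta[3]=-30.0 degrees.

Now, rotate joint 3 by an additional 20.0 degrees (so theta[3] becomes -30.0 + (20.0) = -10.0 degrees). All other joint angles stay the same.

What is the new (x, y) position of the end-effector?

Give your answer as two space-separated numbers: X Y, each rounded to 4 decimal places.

joint[0] = (0.0000, 0.0000)  (base)
link 0: phi[0] = 170 = 170 deg
  cos(170 deg) = -0.9848, sin(170 deg) = 0.1736
  joint[1] = (0.0000, 0.0000) + 1.3 * (-0.9848, 0.1736) = (0.0000 + -1.2803, 0.0000 + 0.2257) = (-1.2803, 0.2257)
link 1: phi[1] = 170 + -40 = 130 deg
  cos(130 deg) = -0.6428, sin(130 deg) = 0.7660
  joint[2] = (-1.2803, 0.2257) + 3.4 * (-0.6428, 0.7660) = (-1.2803 + -2.1855, 0.2257 + 2.6046) = (-3.4657, 2.8303)
link 2: phi[2] = 170 + -40 + -5 = 125 deg
  cos(125 deg) = -0.5736, sin(125 deg) = 0.8192
  joint[3] = (-3.4657, 2.8303) + 8.8 * (-0.5736, 0.8192) = (-3.4657 + -5.0475, 2.8303 + 7.2085) = (-8.5132, 10.0388)
link 3: phi[3] = 170 + -40 + -5 + -10 = 115 deg
  cos(115 deg) = -0.4226, sin(115 deg) = 0.9063
  joint[4] = (-8.5132, 10.0388) + 3.7 * (-0.4226, 0.9063) = (-8.5132 + -1.5637, 10.0388 + 3.3533) = (-10.0769, 13.3922)
End effector: (-10.0769, 13.3922)

Answer: -10.0769 13.3922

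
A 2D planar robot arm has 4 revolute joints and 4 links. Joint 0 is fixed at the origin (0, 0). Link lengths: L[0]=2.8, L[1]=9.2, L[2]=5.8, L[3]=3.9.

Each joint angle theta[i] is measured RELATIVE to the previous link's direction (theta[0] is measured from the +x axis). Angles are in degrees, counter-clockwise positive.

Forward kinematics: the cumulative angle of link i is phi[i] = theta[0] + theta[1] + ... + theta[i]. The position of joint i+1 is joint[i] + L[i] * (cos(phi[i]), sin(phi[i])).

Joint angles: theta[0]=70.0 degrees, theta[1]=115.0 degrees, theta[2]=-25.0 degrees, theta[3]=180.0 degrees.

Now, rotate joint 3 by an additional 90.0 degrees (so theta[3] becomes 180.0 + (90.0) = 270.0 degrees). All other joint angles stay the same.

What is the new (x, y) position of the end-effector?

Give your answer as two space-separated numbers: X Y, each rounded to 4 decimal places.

joint[0] = (0.0000, 0.0000)  (base)
link 0: phi[0] = 70 = 70 deg
  cos(70 deg) = 0.3420, sin(70 deg) = 0.9397
  joint[1] = (0.0000, 0.0000) + 2.8 * (0.3420, 0.9397) = (0.0000 + 0.9577, 0.0000 + 2.6311) = (0.9577, 2.6311)
link 1: phi[1] = 70 + 115 = 185 deg
  cos(185 deg) = -0.9962, sin(185 deg) = -0.0872
  joint[2] = (0.9577, 2.6311) + 9.2 * (-0.9962, -0.0872) = (0.9577 + -9.1650, 2.6311 + -0.8018) = (-8.2073, 1.8293)
link 2: phi[2] = 70 + 115 + -25 = 160 deg
  cos(160 deg) = -0.9397, sin(160 deg) = 0.3420
  joint[3] = (-8.2073, 1.8293) + 5.8 * (-0.9397, 0.3420) = (-8.2073 + -5.4502, 1.8293 + 1.9837) = (-13.6576, 3.8130)
link 3: phi[3] = 70 + 115 + -25 + 270 = 430 deg
  cos(430 deg) = 0.3420, sin(430 deg) = 0.9397
  joint[4] = (-13.6576, 3.8130) + 3.9 * (0.3420, 0.9397) = (-13.6576 + 1.3339, 3.8130 + 3.6648) = (-12.3237, 7.4778)
End effector: (-12.3237, 7.4778)

Answer: -12.3237 7.4778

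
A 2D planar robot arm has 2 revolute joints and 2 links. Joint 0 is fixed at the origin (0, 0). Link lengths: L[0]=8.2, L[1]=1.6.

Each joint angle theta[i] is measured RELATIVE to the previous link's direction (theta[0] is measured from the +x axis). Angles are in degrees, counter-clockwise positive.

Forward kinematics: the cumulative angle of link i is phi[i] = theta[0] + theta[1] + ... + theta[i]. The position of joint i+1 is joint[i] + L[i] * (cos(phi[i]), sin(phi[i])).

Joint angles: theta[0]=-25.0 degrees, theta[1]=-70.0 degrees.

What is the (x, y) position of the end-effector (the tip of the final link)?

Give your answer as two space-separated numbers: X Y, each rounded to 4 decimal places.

Answer: 7.2923 -5.0594

Derivation:
joint[0] = (0.0000, 0.0000)  (base)
link 0: phi[0] = -25 = -25 deg
  cos(-25 deg) = 0.9063, sin(-25 deg) = -0.4226
  joint[1] = (0.0000, 0.0000) + 8.2 * (0.9063, -0.4226) = (0.0000 + 7.4317, 0.0000 + -3.4655) = (7.4317, -3.4655)
link 1: phi[1] = -25 + -70 = -95 deg
  cos(-95 deg) = -0.0872, sin(-95 deg) = -0.9962
  joint[2] = (7.4317, -3.4655) + 1.6 * (-0.0872, -0.9962) = (7.4317 + -0.1394, -3.4655 + -1.5939) = (7.2923, -5.0594)
End effector: (7.2923, -5.0594)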